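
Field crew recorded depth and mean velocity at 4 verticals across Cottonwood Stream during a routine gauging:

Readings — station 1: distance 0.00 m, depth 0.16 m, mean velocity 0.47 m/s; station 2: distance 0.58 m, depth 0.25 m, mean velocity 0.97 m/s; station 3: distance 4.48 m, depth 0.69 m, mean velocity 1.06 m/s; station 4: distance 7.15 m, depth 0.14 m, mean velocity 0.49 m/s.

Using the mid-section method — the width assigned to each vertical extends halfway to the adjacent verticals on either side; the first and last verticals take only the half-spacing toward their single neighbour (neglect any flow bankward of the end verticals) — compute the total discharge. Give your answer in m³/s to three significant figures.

3.06 m³/s

w_1 = (0.58 − 0.00)/2 = 0.29 m; q_1 = 0.47 × 0.16 × 0.29 = 0.02181 m³/s
w_2 = (4.48 − 0.00)/2 = 2.24 m; q_2 = 0.97 × 0.25 × 2.24 = 0.5432 m³/s
w_3 = (7.15 − 0.58)/2 = 3.285 m; q_3 = 1.06 × 0.69 × 3.285 = 2.403 m³/s
w_4 = (7.15 − 4.48)/2 = 1.335 m; q_4 = 0.49 × 0.14 × 1.335 = 0.09158 m³/s
Q = Σ qᵢ = 3.059 m³/s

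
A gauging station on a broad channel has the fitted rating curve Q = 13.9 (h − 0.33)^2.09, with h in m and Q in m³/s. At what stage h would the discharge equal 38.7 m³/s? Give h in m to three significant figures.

1.96 m

h − h₀ = (Q/C)^(1/b) = (38.7/13.9)^(1/2.09) = 1.632 m
h = 0.33 + 1.632 = 1.962 m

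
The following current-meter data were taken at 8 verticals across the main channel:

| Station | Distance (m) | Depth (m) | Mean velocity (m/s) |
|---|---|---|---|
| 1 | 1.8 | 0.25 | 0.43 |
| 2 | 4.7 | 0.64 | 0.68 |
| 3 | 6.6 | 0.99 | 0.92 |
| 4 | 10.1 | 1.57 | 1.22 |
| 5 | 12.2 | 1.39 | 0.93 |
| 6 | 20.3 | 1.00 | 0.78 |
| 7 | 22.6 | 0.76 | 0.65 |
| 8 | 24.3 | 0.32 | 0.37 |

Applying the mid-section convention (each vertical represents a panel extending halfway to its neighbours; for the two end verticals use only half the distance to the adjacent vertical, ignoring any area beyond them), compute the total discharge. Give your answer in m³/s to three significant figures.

w_1 = (4.7 − 1.8)/2 = 1.45 m; q_1 = 0.43 × 0.25 × 1.45 = 0.1559 m³/s
w_2 = (6.6 − 1.8)/2 = 2.4 m; q_2 = 0.68 × 0.64 × 2.4 = 1.044 m³/s
w_3 = (10.1 − 4.7)/2 = 2.7 m; q_3 = 0.92 × 0.99 × 2.7 = 2.459 m³/s
w_4 = (12.2 − 6.6)/2 = 2.8 m; q_4 = 1.22 × 1.57 × 2.8 = 5.363 m³/s
w_5 = (20.3 − 10.1)/2 = 5.1 m; q_5 = 0.93 × 1.39 × 5.1 = 6.593 m³/s
w_6 = (22.6 − 12.2)/2 = 5.2 m; q_6 = 0.78 × 1.00 × 5.2 = 4.056 m³/s
w_7 = (24.3 − 20.3)/2 = 2 m; q_7 = 0.65 × 0.76 × 2 = 0.9880 m³/s
w_8 = (24.3 − 22.6)/2 = 0.85 m; q_8 = 0.37 × 0.32 × 0.85 = 0.1006 m³/s
Q = Σ qᵢ = 20.76 m³/s

20.8 m³/s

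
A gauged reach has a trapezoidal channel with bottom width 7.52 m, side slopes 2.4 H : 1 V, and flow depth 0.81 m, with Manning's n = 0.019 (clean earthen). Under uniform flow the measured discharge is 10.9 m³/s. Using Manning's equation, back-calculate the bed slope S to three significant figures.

0.00129

A = (b + z·y)·y = (7.52 + 2.4×0.81)×0.81 = 7.666 m²
P = b + 2y√(1+z²) = 7.52 + 2×0.81×√(1+2.4²) = 11.73 m
R = A/P = 7.666/11.73 = 0.6534 m
S = (Q·n / (1·A·R^(2/3)))² = (10.9×0.019 / (1×7.666×0.7530))² = 0.001287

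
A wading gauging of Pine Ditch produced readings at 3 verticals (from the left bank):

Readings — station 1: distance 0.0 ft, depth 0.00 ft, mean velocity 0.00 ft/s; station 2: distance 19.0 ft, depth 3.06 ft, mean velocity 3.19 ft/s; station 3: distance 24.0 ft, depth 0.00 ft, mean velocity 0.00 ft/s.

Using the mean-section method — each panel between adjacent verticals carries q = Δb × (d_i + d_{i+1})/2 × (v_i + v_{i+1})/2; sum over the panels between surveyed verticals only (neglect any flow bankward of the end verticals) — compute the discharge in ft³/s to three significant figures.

58.6 ft³/s

Panel 1-2: Δb = 19 ft, d̄ = (0.00+3.06)/2 = 1.53, v̄ = (0.00+3.19)/2 = 1.595 → q = 19×1.53×1.595 = 46.37 ft³/s
Panel 2-3: Δb = 5 ft, d̄ = (3.06+0.00)/2 = 1.53, v̄ = (3.19+0.00)/2 = 1.595 → q = 5×1.53×1.595 = 12.20 ft³/s
Q = Σ q = 58.57 ft³/s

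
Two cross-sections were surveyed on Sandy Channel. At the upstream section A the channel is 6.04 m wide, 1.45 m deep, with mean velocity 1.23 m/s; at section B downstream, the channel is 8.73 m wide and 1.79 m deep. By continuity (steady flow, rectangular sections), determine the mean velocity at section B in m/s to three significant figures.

Q = A₁V₁ = (6.04×1.45) × 1.23 = 10.77 m³/s
A₂ = 8.73 × 1.79 = 15.63 m²
V₂ = Q/A₂ = 10.77/15.63 = 0.6894 m/s

0.689 m/s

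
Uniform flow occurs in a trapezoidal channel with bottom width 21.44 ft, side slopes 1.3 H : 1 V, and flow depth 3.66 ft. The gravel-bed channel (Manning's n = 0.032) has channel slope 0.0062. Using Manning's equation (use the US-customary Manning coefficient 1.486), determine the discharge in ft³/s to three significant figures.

708 ft³/s

A = (b + z·y)·y = (21.44 + 1.3×3.66)×3.66 = 95.88 ft²
P = b + 2y√(1+z²) = 21.44 + 2×3.66×√(1+1.3²) = 33.45 ft
R = A/P = 95.88/33.45 = 2.867 ft
Q = (1.486/n)·A·R^(2/3)·S^(1/2) = (1.486/0.032) × 95.88 × 2.867^(2/3) × 0.0062^(1/2) = 707.5 ft³/s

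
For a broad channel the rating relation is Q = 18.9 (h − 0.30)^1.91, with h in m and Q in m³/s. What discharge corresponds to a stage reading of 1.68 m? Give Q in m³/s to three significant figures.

35.0 m³/s

Q = 18.9 × (1.68 − 0.30)^1.91 = 18.9 × 1.38^1.91 = 34.96 m³/s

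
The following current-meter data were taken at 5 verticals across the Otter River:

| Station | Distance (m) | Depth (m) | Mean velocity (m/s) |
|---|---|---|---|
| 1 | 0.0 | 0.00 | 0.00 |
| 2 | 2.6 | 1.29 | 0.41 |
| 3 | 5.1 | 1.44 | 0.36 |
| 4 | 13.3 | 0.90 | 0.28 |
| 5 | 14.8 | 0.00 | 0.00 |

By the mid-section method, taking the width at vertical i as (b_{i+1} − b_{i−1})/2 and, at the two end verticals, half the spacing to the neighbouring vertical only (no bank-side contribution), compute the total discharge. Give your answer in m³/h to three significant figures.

19200 m³/h

w_2 = (5.1 − 0.0)/2 = 2.55 m; q_2 = 0.41 × 1.29 × 2.55 = 1.349 m³/s
w_3 = (13.3 − 2.6)/2 = 5.35 m; q_3 = 0.36 × 1.44 × 5.35 = 2.773 m³/s
w_4 = (14.8 − 5.1)/2 = 4.85 m; q_4 = 0.28 × 0.90 × 4.85 = 1.222 m³/s
Stations 1, 5 contribute zero (depth or velocity is 0).
Q = Σ qᵢ = 5.344 m³/s
= 5.344 × 3600 = 19240 m³/h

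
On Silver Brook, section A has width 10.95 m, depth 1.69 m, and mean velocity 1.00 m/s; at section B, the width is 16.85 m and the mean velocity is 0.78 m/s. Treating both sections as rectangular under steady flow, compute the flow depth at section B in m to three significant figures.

Q = A₁V₁ = (10.95×1.69) × 1.00 = 18.51 m³/s
d₂ = Q/(b₂ V₂) = 18.51/(16.85×0.78) = 1.408 m

1.41 m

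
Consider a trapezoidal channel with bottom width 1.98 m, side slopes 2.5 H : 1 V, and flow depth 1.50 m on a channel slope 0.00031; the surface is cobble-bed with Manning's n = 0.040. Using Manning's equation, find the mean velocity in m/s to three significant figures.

A = (b + z·y)·y = (1.98 + 2.5×1.50)×1.50 = 8.595 m²
P = b + 2y√(1+z²) = 1.98 + 2×1.50×√(1+2.5²) = 10.06 m
R = A/P = 8.595/10.06 = 0.8546 m
Q = (1/n)·A·R^(2/3)·S^(1/2) = (1/0.040) × 8.595 × 0.8546^(2/3) × 0.00031^(1/2) = 3.407 m³/s
V = Q/A = 3.407/8.595 = 0.3964 m/s

0.396 m/s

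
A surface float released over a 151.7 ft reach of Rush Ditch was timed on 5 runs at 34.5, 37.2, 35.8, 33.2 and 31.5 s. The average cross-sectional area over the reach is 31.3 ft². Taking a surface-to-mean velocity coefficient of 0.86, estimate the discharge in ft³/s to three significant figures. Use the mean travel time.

t̄ = (34.5 + 37.2 + 35.8 + 33.2 + 31.5) / 5 = 34.44 s
v_surface = L / t̄ = 151.7 / 34.44 = 4.405 ft/s
v_mean = 0.86 × 4.405 = 3.788 ft/s
Q = A × v_mean = 31.3 × 3.788 = 118.6 ft³/s

119 ft³/s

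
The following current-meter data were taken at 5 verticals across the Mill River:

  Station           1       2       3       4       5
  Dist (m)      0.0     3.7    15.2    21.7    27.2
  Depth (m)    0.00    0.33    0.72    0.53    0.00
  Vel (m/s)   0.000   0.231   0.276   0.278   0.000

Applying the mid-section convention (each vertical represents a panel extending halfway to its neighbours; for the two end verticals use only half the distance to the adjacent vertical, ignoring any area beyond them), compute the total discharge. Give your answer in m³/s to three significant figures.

w_2 = (15.2 − 0.0)/2 = 7.6 m; q_2 = 0.231 × 0.33 × 7.6 = 0.5793 m³/s
w_3 = (21.7 − 3.7)/2 = 9 m; q_3 = 0.276 × 0.72 × 9 = 1.788 m³/s
w_4 = (27.2 − 15.2)/2 = 6 m; q_4 = 0.278 × 0.53 × 6 = 0.8840 m³/s
Stations 1, 5 contribute zero (depth or velocity is 0).
Q = Σ qᵢ = 3.252 m³/s

3.25 m³/s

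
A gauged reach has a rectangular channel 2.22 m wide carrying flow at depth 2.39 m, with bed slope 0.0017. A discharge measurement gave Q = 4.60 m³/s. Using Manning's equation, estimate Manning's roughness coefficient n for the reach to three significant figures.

A = b·y = 2.22 × 2.39 = 5.306 m²
P = b + 2y = 2.22 + 2×2.39 = 7.000 m
R = A/P = 5.306/7.000 = 0.7580 m
n = (1/Q)·A·R^(2/3)·S^(1/2) = (1/4.60) × 5.306 × 0.8313 × 0.04123 = 0.03954

0.0395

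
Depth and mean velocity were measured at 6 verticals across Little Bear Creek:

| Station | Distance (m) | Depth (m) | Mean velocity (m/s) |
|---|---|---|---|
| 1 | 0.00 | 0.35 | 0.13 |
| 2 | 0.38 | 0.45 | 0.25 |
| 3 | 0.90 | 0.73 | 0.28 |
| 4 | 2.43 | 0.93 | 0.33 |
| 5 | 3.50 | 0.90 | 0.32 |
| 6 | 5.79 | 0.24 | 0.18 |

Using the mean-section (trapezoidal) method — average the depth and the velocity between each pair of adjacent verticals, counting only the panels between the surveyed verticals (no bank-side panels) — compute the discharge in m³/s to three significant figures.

Panel 1-2: Δb = 0.38 m, d̄ = (0.35+0.45)/2 = 0.4, v̄ = (0.13+0.25)/2 = 0.19 → q = 0.38×0.4×0.19 = 0.02888 m³/s
Panel 2-3: Δb = 0.52 m, d̄ = (0.45+0.73)/2 = 0.59, v̄ = (0.25+0.28)/2 = 0.265 → q = 0.52×0.59×0.265 = 0.08130 m³/s
Panel 3-4: Δb = 1.53 m, d̄ = (0.73+0.93)/2 = 0.83, v̄ = (0.28+0.33)/2 = 0.305 → q = 1.53×0.83×0.305 = 0.3873 m³/s
Panel 4-5: Δb = 1.07 m, d̄ = (0.93+0.90)/2 = 0.915, v̄ = (0.33+0.32)/2 = 0.325 → q = 1.07×0.915×0.325 = 0.3182 m³/s
Panel 5-6: Δb = 2.29 m, d̄ = (0.90+0.24)/2 = 0.57, v̄ = (0.32+0.18)/2 = 0.25 → q = 2.29×0.57×0.25 = 0.3263 m³/s
Q = Σ q = 1.142 m³/s

1.14 m³/s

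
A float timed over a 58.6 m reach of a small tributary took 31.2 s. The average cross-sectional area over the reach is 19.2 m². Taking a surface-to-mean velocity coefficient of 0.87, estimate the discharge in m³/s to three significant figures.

v_surface = L / t̄ = 58.6 / 31.2 = 1.878 m/s
v_mean = 0.87 × 1.878 = 1.634 m/s
Q = A × v_mean = 19.2 × 1.634 = 31.37 m³/s

31.4 m³/s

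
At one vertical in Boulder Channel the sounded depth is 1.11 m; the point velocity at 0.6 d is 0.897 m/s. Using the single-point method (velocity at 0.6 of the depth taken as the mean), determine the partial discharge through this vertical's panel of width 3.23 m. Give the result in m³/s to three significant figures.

v̄ = v₀.₆ = 0.897 m/s
q = v̄ × d × w = 0.8970 × 1.11 × 3.23 = 3.216 m³/s

3.22 m³/s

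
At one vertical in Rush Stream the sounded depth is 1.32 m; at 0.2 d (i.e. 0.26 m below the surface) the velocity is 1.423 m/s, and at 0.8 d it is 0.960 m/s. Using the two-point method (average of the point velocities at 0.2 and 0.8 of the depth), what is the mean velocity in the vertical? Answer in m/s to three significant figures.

1.19 m/s

v̄ = (1.423 + 0.960) / 2 = 1.192 m/s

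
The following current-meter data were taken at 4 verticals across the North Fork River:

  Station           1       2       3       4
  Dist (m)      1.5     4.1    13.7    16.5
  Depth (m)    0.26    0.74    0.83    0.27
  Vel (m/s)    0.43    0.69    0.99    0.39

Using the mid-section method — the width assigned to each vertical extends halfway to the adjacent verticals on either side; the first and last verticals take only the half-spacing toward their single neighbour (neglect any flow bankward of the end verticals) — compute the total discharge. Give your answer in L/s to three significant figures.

8500 L/s

w_1 = (4.1 − 1.5)/2 = 1.3 m; q_1 = 0.43 × 0.26 × 1.3 = 0.1453 m³/s
w_2 = (13.7 − 1.5)/2 = 6.1 m; q_2 = 0.69 × 0.74 × 6.1 = 3.115 m³/s
w_3 = (16.5 − 4.1)/2 = 6.2 m; q_3 = 0.99 × 0.83 × 6.2 = 5.095 m³/s
w_4 = (16.5 − 13.7)/2 = 1.4 m; q_4 = 0.39 × 0.27 × 1.4 = 0.1474 m³/s
Q = Σ qᵢ = 8.502 m³/s
= 8.502 × 1000 = 8502 L/s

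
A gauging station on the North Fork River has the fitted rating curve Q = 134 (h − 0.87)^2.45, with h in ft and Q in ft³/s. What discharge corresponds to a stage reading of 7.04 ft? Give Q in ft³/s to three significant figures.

11600 ft³/s

Q = 134 × (7.04 − 0.87)^2.45 = 134 × 6.17^2.45 = 11570 ft³/s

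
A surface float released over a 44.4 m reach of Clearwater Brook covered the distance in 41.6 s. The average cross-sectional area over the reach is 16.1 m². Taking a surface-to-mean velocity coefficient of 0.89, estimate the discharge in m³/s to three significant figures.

v_surface = L / t̄ = 44.4 / 41.6 = 1.067 m/s
v_mean = 0.89 × 1.067 = 0.9499 m/s
Q = A × v_mean = 16.1 × 0.9499 = 15.29 m³/s

15.3 m³/s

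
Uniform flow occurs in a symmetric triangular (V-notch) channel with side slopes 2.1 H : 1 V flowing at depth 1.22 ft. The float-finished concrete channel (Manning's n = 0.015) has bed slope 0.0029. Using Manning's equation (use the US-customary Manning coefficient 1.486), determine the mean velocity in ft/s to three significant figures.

3.58 ft/s

A = z·y² = 2.1×1.22² = 3.126 ft²
P = 2y√(1+z²) = 2×1.22×√(1+2.1²) = 5.675 ft
R = A/P = 3.126/5.675 = 0.5507 ft
Q = (1.486/n)·A·R^(2/3)·S^(1/2) = (1.486/0.015) × 3.126 × 0.5507^(2/3) × 0.0029^(1/2) = 11.20 ft³/s
V = Q/A = 11.20/3.126 = 3.584 ft/s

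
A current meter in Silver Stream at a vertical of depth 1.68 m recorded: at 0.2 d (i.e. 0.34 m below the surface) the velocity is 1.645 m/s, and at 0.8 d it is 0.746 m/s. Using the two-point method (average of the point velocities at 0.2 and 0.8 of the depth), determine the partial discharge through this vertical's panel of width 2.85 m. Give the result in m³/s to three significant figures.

v̄ = (1.645 + 0.746) / 2 = 1.196 m/s
q = v̄ × d × w = 1.196 × 1.68 × 2.85 = 5.724 m³/s

5.72 m³/s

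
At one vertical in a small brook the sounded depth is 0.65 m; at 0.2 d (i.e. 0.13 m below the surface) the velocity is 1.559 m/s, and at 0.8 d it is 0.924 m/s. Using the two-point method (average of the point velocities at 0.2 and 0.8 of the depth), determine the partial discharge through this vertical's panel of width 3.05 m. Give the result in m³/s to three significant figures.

v̄ = (1.559 + 0.924) / 2 = 1.242 m/s
q = v̄ × d × w = 1.242 × 0.65 × 3.05 = 2.461 m³/s

2.46 m³/s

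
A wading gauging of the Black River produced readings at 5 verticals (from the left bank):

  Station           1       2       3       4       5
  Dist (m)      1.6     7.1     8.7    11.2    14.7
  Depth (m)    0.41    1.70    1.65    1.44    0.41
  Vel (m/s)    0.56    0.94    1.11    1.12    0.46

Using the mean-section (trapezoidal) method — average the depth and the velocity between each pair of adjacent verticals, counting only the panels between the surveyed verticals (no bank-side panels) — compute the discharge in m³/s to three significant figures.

14.0 m³/s

Panel 1-2: Δb = 5.5 m, d̄ = (0.41+1.70)/2 = 1.055, v̄ = (0.56+0.94)/2 = 0.75 → q = 5.5×1.055×0.75 = 4.352 m³/s
Panel 2-3: Δb = 1.6 m, d̄ = (1.70+1.65)/2 = 1.675, v̄ = (0.94+1.11)/2 = 1.025 → q = 1.6×1.675×1.025 = 2.747 m³/s
Panel 3-4: Δb = 2.5 m, d̄ = (1.65+1.44)/2 = 1.545, v̄ = (1.11+1.12)/2 = 1.115 → q = 2.5×1.545×1.115 = 4.307 m³/s
Panel 4-5: Δb = 3.5 m, d̄ = (1.44+0.41)/2 = 0.925, v̄ = (1.12+0.46)/2 = 0.79 → q = 3.5×0.925×0.79 = 2.558 m³/s
Q = Σ q = 13.96 m³/s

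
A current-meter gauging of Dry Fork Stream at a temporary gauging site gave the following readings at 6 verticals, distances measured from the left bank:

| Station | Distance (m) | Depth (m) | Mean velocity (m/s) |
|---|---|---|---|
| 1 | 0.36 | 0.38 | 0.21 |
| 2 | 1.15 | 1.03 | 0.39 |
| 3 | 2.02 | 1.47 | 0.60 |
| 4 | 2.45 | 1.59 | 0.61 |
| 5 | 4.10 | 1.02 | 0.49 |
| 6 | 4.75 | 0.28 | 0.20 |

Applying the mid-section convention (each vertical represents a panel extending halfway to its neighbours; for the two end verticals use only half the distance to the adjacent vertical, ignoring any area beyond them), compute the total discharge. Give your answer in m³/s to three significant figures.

2.54 m³/s

w_1 = (1.15 − 0.36)/2 = 0.395 m; q_1 = 0.21 × 0.38 × 0.395 = 0.03152 m³/s
w_2 = (2.02 − 0.36)/2 = 0.83 m; q_2 = 0.39 × 1.03 × 0.83 = 0.3334 m³/s
w_3 = (2.45 − 1.15)/2 = 0.65 m; q_3 = 0.60 × 1.47 × 0.65 = 0.5733 m³/s
w_4 = (4.10 − 2.02)/2 = 1.04 m; q_4 = 0.61 × 1.59 × 1.04 = 1.009 m³/s
w_5 = (4.75 − 2.45)/2 = 1.15 m; q_5 = 0.49 × 1.02 × 1.15 = 0.5748 m³/s
w_6 = (4.75 − 4.10)/2 = 0.325 m; q_6 = 0.20 × 0.28 × 0.325 = 0.01820 m³/s
Q = Σ qᵢ = 2.540 m³/s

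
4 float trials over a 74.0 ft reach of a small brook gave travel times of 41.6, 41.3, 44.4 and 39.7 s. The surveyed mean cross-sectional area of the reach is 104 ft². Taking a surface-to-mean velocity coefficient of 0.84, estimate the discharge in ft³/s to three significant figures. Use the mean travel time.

155 ft³/s

t̄ = (41.6 + 41.3 + 44.4 + 39.7) / 4 = 41.75 s
v_surface = L / t̄ = 74.0 / 41.75 = 1.772 ft/s
v_mean = 0.84 × 1.772 = 1.489 ft/s
Q = A × v_mean = 104 × 1.489 = 154.8 ft³/s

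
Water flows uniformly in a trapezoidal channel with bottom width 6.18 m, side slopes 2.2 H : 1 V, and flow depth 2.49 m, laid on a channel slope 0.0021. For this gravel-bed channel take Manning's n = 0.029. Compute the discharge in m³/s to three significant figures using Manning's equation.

62.6 m³/s

A = (b + z·y)·y = (6.18 + 2.2×2.49)×2.49 = 29.03 m²
P = b + 2y√(1+z²) = 6.18 + 2×2.49×√(1+2.2²) = 18.21 m
R = A/P = 29.03/18.21 = 1.594 m
Q = (1/n)·A·R^(2/3)·S^(1/2) = (1/0.029) × 29.03 × 1.594^(2/3) × 0.0021^(1/2) = 62.58 m³/s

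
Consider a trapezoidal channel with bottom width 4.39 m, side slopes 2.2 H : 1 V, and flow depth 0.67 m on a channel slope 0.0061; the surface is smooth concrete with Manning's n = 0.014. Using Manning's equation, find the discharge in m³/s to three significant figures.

A = (b + z·y)·y = (4.39 + 2.2×0.67)×0.67 = 3.929 m²
P = b + 2y√(1+z²) = 4.39 + 2×0.67×√(1+2.2²) = 7.628 m
R = A/P = 3.929/7.628 = 0.5150 m
Q = (1/n)·A·R^(2/3)·S^(1/2) = (1/0.014) × 3.929 × 0.5150^(2/3) × 0.0061^(1/2) = 14.08 m³/s

14.1 m³/s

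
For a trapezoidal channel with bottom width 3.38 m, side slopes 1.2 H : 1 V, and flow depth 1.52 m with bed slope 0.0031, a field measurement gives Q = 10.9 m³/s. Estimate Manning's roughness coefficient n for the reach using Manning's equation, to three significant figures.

0.0397

A = (b + z·y)·y = (3.38 + 1.2×1.52)×1.52 = 7.910 m²
P = b + 2y√(1+z²) = 3.38 + 2×1.52×√(1+1.2²) = 8.129 m
R = A/P = 7.910/8.129 = 0.9731 m
n = (1/Q)·A·R^(2/3)·S^(1/2) = (1/10.9) × 7.910 × 0.9820 × 0.05568 = 0.03968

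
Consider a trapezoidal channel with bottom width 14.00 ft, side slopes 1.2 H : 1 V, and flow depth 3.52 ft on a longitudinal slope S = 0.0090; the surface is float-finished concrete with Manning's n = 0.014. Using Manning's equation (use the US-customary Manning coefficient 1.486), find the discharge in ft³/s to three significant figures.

A = (b + z·y)·y = (14.00 + 1.2×3.52)×3.52 = 64.15 ft²
P = b + 2y√(1+z²) = 14.00 + 2×3.52×√(1+1.2²) = 25.00 ft
R = A/P = 64.15/25.00 = 2.566 ft
Q = (1.486/n)·A·R^(2/3)·S^(1/2) = (1.486/0.014) × 64.15 × 2.566^(2/3) × 0.0090^(1/2) = 1211 ft³/s

1210 ft³/s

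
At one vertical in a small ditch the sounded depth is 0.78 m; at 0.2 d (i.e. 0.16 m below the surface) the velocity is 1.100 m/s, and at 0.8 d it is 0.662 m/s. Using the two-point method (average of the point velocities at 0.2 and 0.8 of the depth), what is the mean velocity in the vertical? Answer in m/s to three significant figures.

v̄ = (1.100 + 0.662) / 2 = 0.8810 m/s

0.881 m/s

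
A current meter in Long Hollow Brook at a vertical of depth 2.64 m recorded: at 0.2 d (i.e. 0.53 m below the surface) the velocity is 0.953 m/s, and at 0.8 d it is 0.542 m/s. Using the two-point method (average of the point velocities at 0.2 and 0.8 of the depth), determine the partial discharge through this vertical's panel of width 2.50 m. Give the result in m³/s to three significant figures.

4.93 m³/s

v̄ = (0.953 + 0.542) / 2 = 0.7475 m/s
q = v̄ × d × w = 0.7475 × 2.64 × 2.50 = 4.934 m³/s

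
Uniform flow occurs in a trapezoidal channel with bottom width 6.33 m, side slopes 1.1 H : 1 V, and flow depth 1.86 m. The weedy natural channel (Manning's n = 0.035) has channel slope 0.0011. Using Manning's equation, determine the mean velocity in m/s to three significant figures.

1.14 m/s

A = (b + z·y)·y = (6.33 + 1.1×1.86)×1.86 = 15.58 m²
P = b + 2y√(1+z²) = 6.33 + 2×1.86×√(1+1.1²) = 11.86 m
R = A/P = 15.58/11.86 = 1.314 m
Q = (1/n)·A·R^(2/3)·S^(1/2) = (1/0.035) × 15.58 × 1.314^(2/3) × 0.0011^(1/2) = 17.71 m³/s
V = Q/A = 17.71/15.58 = 1.137 m/s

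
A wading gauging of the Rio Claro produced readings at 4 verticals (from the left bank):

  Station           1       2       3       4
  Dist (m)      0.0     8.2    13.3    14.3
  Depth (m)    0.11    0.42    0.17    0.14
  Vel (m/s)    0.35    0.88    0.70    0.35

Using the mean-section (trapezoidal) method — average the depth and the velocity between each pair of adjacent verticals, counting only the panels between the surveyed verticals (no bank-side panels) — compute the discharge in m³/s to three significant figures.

Panel 1-2: Δb = 8.2 m, d̄ = (0.11+0.42)/2 = 0.265, v̄ = (0.35+0.88)/2 = 0.615 → q = 8.2×0.265×0.615 = 1.336 m³/s
Panel 2-3: Δb = 5.1 m, d̄ = (0.42+0.17)/2 = 0.295, v̄ = (0.88+0.70)/2 = 0.79 → q = 5.1×0.295×0.79 = 1.189 m³/s
Panel 3-4: Δb = 1 m, d̄ = (0.17+0.14)/2 = 0.155, v̄ = (0.70+0.35)/2 = 0.525 → q = 1×0.155×0.525 = 0.08138 m³/s
Q = Σ q = 2.606 m³/s

2.61 m³/s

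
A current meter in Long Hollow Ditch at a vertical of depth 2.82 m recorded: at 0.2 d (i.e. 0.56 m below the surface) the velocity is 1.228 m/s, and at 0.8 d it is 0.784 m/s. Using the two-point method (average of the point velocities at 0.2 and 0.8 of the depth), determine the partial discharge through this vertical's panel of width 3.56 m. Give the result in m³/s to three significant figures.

10.1 m³/s

v̄ = (1.228 + 0.784) / 2 = 1.006 m/s
q = v̄ × d × w = 1.006 × 2.82 × 3.56 = 10.10 m³/s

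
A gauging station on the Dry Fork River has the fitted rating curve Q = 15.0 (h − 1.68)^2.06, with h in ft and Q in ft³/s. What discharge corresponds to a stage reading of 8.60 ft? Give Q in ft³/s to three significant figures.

807 ft³/s

Q = 15.0 × (8.60 − 1.68)^2.06 = 15.0 × 6.92^2.06 = 806.7 ft³/s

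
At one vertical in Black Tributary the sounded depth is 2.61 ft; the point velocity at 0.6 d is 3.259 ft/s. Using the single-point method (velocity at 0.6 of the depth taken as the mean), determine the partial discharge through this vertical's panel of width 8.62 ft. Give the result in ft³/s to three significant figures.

v̄ = v₀.₆ = 3.259 ft/s
q = v̄ × d × w = 3.259 × 2.61 × 8.62 = 73.32 ft³/s

73.3 ft³/s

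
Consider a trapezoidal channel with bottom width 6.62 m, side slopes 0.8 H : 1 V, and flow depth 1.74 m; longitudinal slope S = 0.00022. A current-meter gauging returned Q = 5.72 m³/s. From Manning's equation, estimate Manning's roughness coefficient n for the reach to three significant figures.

A = (b + z·y)·y = (6.62 + 0.8×1.74)×1.74 = 13.94 m²
P = b + 2y√(1+z²) = 6.62 + 2×1.74×√(1+0.8²) = 11.08 m
R = A/P = 13.94/11.08 = 1.259 m
n = (1/Q)·A·R^(2/3)·S^(1/2) = (1/5.72) × 13.94 × 1.166 × 0.01483 = 0.04214

0.0421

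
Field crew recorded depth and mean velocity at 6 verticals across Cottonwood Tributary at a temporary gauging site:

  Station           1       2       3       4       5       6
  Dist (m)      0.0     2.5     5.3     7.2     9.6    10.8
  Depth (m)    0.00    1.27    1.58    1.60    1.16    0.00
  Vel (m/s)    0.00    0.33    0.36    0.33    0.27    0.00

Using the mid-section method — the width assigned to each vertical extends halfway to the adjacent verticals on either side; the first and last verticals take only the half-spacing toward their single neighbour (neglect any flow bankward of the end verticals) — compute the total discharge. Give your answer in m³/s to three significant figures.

4.15 m³/s

w_2 = (5.3 − 0.0)/2 = 2.65 m; q_2 = 0.33 × 1.27 × 2.65 = 1.111 m³/s
w_3 = (7.2 − 2.5)/2 = 2.35 m; q_3 = 0.36 × 1.58 × 2.35 = 1.337 m³/s
w_4 = (9.6 − 5.3)/2 = 2.15 m; q_4 = 0.33 × 1.60 × 2.15 = 1.135 m³/s
w_5 = (10.8 − 7.2)/2 = 1.8 m; q_5 = 0.27 × 1.16 × 1.8 = 0.5638 m³/s
Stations 1, 6 contribute zero (depth or velocity is 0).
Q = Σ qᵢ = 4.146 m³/s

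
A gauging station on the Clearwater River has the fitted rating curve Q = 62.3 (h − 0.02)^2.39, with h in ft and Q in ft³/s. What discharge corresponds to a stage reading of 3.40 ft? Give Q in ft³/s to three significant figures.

1140 ft³/s

Q = 62.3 × (3.40 − 0.02)^2.39 = 62.3 × 3.38^2.39 = 1144 ft³/s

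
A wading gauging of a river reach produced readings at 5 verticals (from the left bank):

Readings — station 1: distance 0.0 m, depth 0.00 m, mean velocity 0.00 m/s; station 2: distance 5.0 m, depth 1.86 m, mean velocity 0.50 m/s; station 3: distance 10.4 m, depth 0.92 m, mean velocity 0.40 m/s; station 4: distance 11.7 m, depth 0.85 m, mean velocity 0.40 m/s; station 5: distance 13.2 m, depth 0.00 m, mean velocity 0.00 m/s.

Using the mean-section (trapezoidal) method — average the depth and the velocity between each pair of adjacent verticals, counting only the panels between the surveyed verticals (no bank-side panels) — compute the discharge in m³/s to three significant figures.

5.13 m³/s

Panel 1-2: Δb = 5 m, d̄ = (0.00+1.86)/2 = 0.93, v̄ = (0.00+0.50)/2 = 0.25 → q = 5×0.93×0.25 = 1.163 m³/s
Panel 2-3: Δb = 5.4 m, d̄ = (1.86+0.92)/2 = 1.39, v̄ = (0.50+0.40)/2 = 0.45 → q = 5.4×1.39×0.45 = 3.378 m³/s
Panel 3-4: Δb = 1.3 m, d̄ = (0.92+0.85)/2 = 0.885, v̄ = (0.40+0.40)/2 = 0.4 → q = 1.3×0.885×0.4 = 0.4602 m³/s
Panel 4-5: Δb = 1.5 m, d̄ = (0.85+0.00)/2 = 0.425, v̄ = (0.40+0.00)/2 = 0.2 → q = 1.5×0.425×0.2 = 0.1275 m³/s
Q = Σ q = 5.128 m³/s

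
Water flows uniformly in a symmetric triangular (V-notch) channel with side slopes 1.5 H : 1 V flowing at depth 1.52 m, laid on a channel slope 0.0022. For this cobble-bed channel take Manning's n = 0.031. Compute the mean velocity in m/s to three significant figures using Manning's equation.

A = z·y² = 1.5×1.52² = 3.466 m²
P = 2y√(1+z²) = 2×1.52×√(1+1.5²) = 5.480 m
R = A/P = 3.466/5.480 = 0.6324 m
Q = (1/n)·A·R^(2/3)·S^(1/2) = (1/0.031) × 3.466 × 0.6324^(2/3) × 0.0022^(1/2) = 3.863 m³/s
V = Q/A = 3.863/3.466 = 1.115 m/s

1.11 m/s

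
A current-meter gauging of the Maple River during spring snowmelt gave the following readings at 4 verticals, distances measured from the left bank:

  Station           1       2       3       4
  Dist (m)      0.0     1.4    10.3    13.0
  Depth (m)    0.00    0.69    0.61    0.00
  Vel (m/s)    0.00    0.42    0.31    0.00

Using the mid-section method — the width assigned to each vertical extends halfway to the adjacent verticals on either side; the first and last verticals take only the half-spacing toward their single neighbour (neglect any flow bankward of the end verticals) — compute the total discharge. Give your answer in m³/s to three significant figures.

2.59 m³/s

w_2 = (10.3 − 0.0)/2 = 5.15 m; q_2 = 0.42 × 0.69 × 5.15 = 1.492 m³/s
w_3 = (13.0 − 1.4)/2 = 5.8 m; q_3 = 0.31 × 0.61 × 5.8 = 1.097 m³/s
Stations 1, 4 contribute zero (depth or velocity is 0).
Q = Σ qᵢ = 2.589 m³/s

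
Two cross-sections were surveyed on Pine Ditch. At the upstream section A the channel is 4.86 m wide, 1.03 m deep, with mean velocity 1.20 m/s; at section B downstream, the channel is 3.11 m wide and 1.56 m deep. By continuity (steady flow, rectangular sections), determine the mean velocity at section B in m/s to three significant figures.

Q = A₁V₁ = (4.86×1.03) × 1.20 = 6.007 m³/s
A₂ = 3.11 × 1.56 = 4.852 m²
V₂ = Q/A₂ = 6.007/4.852 = 1.238 m/s

1.24 m/s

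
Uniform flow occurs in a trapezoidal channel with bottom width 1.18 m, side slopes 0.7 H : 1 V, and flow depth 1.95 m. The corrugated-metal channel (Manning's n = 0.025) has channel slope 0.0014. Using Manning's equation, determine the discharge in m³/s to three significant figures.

A = (b + z·y)·y = (1.18 + 0.7×1.95)×1.95 = 4.963 m²
P = b + 2y√(1+z²) = 1.18 + 2×1.95×√(1+0.7²) = 5.941 m
R = A/P = 4.963/5.941 = 0.8354 m
Q = (1/n)·A·R^(2/3)·S^(1/2) = (1/0.025) × 4.963 × 0.8354^(2/3) × 0.0014^(1/2) = 6.588 m³/s

6.59 m³/s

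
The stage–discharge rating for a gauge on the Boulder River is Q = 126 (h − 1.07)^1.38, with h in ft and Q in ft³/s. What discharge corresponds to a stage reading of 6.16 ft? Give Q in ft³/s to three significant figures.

Q = 126 × (6.16 − 1.07)^1.38 = 126 × 5.09^1.38 = 1190 ft³/s

1190 ft³/s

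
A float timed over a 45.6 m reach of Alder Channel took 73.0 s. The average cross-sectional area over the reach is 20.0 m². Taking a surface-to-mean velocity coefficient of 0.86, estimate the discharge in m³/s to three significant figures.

v_surface = L / t̄ = 45.6 / 73 = 0.6247 m/s
v_mean = 0.86 × 0.6247 = 0.5372 m/s
Q = A × v_mean = 20.0 × 0.5372 = 10.74 m³/s

10.7 m³/s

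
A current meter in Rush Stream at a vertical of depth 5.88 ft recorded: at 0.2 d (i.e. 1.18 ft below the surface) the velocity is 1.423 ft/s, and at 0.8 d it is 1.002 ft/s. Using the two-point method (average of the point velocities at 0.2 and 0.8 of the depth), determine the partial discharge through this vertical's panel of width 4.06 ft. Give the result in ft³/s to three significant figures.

v̄ = (1.423 + 1.002) / 2 = 1.213 ft/s
q = v̄ × d × w = 1.213 × 5.88 × 4.06 = 28.95 ft³/s

28.9 ft³/s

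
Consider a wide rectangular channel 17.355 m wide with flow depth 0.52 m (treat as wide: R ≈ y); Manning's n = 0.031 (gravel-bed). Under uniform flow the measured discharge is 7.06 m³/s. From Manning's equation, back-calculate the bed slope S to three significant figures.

0.00141

A = b·y = 17.355 × 0.52 = 9.025 m²
Wide channel: R ≈ y = 0.52 m
S = (Q·n / (1·A·R^(2/3)))² = (7.06×0.031 / (1×9.025×0.6466))² = 0.001406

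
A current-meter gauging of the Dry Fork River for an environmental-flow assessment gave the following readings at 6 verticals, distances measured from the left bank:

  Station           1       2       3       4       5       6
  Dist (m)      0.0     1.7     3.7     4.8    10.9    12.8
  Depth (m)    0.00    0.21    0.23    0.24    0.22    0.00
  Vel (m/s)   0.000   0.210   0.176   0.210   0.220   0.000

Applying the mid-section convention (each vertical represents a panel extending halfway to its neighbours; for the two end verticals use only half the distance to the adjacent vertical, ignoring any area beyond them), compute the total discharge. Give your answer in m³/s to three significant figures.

0.519 m³/s

w_2 = (3.7 − 0.0)/2 = 1.85 m; q_2 = 0.210 × 0.21 × 1.85 = 0.08159 m³/s
w_3 = (4.8 − 1.7)/2 = 1.55 m; q_3 = 0.176 × 0.23 × 1.55 = 0.06274 m³/s
w_4 = (10.9 − 3.7)/2 = 3.6 m; q_4 = 0.210 × 0.24 × 3.6 = 0.1814 m³/s
w_5 = (12.8 − 4.8)/2 = 4 m; q_5 = 0.220 × 0.22 × 4 = 0.1936 m³/s
Stations 1, 6 contribute zero (depth or velocity is 0).
Q = Σ qᵢ = 0.5194 m³/s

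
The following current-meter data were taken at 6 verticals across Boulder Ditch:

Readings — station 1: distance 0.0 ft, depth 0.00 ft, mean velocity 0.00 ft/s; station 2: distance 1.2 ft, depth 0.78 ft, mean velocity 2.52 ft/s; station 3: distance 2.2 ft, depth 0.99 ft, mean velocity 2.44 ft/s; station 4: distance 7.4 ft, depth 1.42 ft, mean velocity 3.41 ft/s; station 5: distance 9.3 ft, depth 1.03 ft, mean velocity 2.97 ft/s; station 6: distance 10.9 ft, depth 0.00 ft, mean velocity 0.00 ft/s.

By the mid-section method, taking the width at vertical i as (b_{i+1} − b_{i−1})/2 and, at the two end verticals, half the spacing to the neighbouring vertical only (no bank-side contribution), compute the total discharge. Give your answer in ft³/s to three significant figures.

32.2 ft³/s

w_2 = (2.2 − 0.0)/2 = 1.1 ft; q_2 = 2.52 × 0.78 × 1.1 = 2.162 ft³/s
w_3 = (7.4 − 1.2)/2 = 3.1 ft; q_3 = 2.44 × 0.99 × 3.1 = 7.488 ft³/s
w_4 = (9.3 − 2.2)/2 = 3.55 ft; q_4 = 3.41 × 1.42 × 3.55 = 17.19 ft³/s
w_5 = (10.9 − 7.4)/2 = 1.75 ft; q_5 = 2.97 × 1.03 × 1.75 = 5.353 ft³/s
Stations 1, 6 contribute zero (depth or velocity is 0).
Q = Σ qᵢ = 32.19 ft³/s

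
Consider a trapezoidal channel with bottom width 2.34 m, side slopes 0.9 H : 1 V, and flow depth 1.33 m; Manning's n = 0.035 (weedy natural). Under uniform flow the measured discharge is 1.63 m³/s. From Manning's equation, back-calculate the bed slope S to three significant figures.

0.000200

A = (b + z·y)·y = (2.34 + 0.9×1.33)×1.33 = 4.704 m²
P = b + 2y√(1+z²) = 2.34 + 2×1.33×√(1+0.9²) = 5.919 m
R = A/P = 4.704/5.919 = 0.7948 m
S = (Q·n / (1·A·R^(2/3)))² = (1.63×0.035 / (1×4.704×0.8580))² = 0.0001998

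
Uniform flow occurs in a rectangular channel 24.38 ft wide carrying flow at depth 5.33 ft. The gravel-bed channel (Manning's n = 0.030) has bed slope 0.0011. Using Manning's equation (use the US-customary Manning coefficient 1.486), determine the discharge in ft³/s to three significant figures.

511 ft³/s

A = b·y = 24.38 × 5.33 = 129.9 ft²
P = b + 2y = 24.38 + 2×5.33 = 35.04 ft
R = A/P = 129.9/35.04 = 3.708 ft
Q = (1.486/n)·A·R^(2/3)·S^(1/2) = (1.486/0.030) × 129.9 × 3.708^(2/3) × 0.0011^(1/2) = 511.5 ft³/s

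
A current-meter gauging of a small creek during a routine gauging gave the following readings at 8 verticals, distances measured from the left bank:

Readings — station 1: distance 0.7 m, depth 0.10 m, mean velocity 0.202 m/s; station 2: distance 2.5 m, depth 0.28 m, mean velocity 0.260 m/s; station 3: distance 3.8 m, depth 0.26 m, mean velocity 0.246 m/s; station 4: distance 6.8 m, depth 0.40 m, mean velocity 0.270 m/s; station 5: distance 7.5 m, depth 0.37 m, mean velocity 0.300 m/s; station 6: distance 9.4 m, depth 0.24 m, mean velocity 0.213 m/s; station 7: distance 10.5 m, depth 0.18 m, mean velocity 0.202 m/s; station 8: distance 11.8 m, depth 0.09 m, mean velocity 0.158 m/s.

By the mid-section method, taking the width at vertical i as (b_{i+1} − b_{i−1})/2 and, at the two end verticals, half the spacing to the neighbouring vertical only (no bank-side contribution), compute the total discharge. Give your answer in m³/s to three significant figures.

w_1 = (2.5 − 0.7)/2 = 0.9 m; q_1 = 0.202 × 0.10 × 0.9 = 0.01818 m³/s
w_2 = (3.8 − 0.7)/2 = 1.55 m; q_2 = 0.260 × 0.28 × 1.55 = 0.1128 m³/s
w_3 = (6.8 − 2.5)/2 = 2.15 m; q_3 = 0.246 × 0.26 × 2.15 = 0.1375 m³/s
w_4 = (7.5 − 3.8)/2 = 1.85 m; q_4 = 0.270 × 0.40 × 1.85 = 0.1998 m³/s
w_5 = (9.4 − 6.8)/2 = 1.3 m; q_5 = 0.300 × 0.37 × 1.3 = 0.1443 m³/s
w_6 = (10.5 − 7.5)/2 = 1.5 m; q_6 = 0.213 × 0.24 × 1.5 = 0.07668 m³/s
w_7 = (11.8 − 9.4)/2 = 1.2 m; q_7 = 0.202 × 0.18 × 1.2 = 0.04363 m³/s
w_8 = (11.8 − 10.5)/2 = 0.65 m; q_8 = 0.158 × 0.09 × 0.65 = 0.009243 m³/s
Q = Σ qᵢ = 0.7422 m³/s

0.742 m³/s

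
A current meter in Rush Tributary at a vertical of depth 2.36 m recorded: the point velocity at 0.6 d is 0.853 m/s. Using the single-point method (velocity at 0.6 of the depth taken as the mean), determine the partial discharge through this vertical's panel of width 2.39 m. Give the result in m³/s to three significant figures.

4.81 m³/s

v̄ = v₀.₆ = 0.853 m/s
q = v̄ × d × w = 0.8530 × 2.36 × 2.39 = 4.811 m³/s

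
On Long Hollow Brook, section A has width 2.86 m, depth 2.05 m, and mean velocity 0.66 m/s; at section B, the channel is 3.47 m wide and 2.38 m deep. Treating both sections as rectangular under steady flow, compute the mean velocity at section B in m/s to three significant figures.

0.469 m/s

Q = A₁V₁ = (2.86×2.05) × 0.66 = 3.870 m³/s
A₂ = 3.47 × 2.38 = 8.259 m²
V₂ = Q/A₂ = 3.870/8.259 = 0.4686 m/s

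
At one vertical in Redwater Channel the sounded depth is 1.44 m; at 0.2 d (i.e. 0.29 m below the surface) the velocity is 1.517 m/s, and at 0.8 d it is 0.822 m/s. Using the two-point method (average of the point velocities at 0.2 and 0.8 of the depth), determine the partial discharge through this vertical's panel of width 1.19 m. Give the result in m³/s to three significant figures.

2.00 m³/s

v̄ = (1.517 + 0.822) / 2 = 1.170 m/s
q = v̄ × d × w = 1.170 × 1.44 × 1.19 = 2.004 m³/s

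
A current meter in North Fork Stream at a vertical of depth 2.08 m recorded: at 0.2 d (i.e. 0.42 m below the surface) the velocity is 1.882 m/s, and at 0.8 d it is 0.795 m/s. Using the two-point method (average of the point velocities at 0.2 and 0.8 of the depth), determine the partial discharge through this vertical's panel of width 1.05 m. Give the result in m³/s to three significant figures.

2.92 m³/s

v̄ = (1.882 + 0.795) / 2 = 1.339 m/s
q = v̄ × d × w = 1.339 × 2.08 × 1.05 = 2.923 m³/s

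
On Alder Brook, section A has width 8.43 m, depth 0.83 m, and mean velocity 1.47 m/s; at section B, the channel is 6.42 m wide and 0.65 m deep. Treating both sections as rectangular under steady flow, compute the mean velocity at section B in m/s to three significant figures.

Q = A₁V₁ = (8.43×0.83) × 1.47 = 10.29 m³/s
A₂ = 6.42 × 0.65 = 4.173 m²
V₂ = Q/A₂ = 10.29/4.173 = 2.465 m/s

2.46 m/s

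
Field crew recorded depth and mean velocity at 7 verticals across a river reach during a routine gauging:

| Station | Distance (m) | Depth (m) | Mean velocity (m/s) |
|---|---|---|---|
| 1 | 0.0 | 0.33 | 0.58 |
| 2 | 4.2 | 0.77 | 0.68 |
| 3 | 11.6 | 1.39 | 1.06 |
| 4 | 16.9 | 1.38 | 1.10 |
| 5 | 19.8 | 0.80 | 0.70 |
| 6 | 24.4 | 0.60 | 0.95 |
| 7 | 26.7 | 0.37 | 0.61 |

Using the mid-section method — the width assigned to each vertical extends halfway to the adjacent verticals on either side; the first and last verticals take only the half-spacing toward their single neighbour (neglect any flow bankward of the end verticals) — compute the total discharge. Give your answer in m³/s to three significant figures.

w_1 = (4.2 − 0.0)/2 = 2.1 m; q_1 = 0.58 × 0.33 × 2.1 = 0.4019 m³/s
w_2 = (11.6 − 0.0)/2 = 5.8 m; q_2 = 0.68 × 0.77 × 5.8 = 3.037 m³/s
w_3 = (16.9 − 4.2)/2 = 6.35 m; q_3 = 1.06 × 1.39 × 6.35 = 9.356 m³/s
w_4 = (19.8 − 11.6)/2 = 4.1 m; q_4 = 1.10 × 1.38 × 4.1 = 6.224 m³/s
w_5 = (24.4 − 16.9)/2 = 3.75 m; q_5 = 0.70 × 0.80 × 3.75 = 2.100 m³/s
w_6 = (26.7 − 19.8)/2 = 3.45 m; q_6 = 0.95 × 0.60 × 3.45 = 1.967 m³/s
w_7 = (26.7 − 24.4)/2 = 1.15 m; q_7 = 0.61 × 0.37 × 1.15 = 0.2596 m³/s
Q = Σ qᵢ = 23.34 m³/s

23.3 m³/s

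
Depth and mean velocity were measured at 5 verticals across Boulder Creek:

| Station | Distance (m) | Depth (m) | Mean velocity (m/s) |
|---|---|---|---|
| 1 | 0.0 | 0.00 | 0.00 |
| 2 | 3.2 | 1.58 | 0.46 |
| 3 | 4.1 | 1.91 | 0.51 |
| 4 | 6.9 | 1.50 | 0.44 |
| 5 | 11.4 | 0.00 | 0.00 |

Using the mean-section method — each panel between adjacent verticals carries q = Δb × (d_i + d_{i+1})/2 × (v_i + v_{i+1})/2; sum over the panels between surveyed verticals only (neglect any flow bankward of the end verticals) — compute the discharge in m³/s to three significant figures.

4.35 m³/s

Panel 1-2: Δb = 3.2 m, d̄ = (0.00+1.58)/2 = 0.79, v̄ = (0.00+0.46)/2 = 0.23 → q = 3.2×0.79×0.23 = 0.5814 m³/s
Panel 2-3: Δb = 0.9 m, d̄ = (1.58+1.91)/2 = 1.745, v̄ = (0.46+0.51)/2 = 0.485 → q = 0.9×1.745×0.485 = 0.7617 m³/s
Panel 3-4: Δb = 2.8 m, d̄ = (1.91+1.50)/2 = 1.705, v̄ = (0.51+0.44)/2 = 0.475 → q = 2.8×1.705×0.475 = 2.268 m³/s
Panel 4-5: Δb = 4.5 m, d̄ = (1.50+0.00)/2 = 0.75, v̄ = (0.44+0.00)/2 = 0.22 → q = 4.5×0.75×0.22 = 0.7425 m³/s
Q = Σ q = 4.353 m³/s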